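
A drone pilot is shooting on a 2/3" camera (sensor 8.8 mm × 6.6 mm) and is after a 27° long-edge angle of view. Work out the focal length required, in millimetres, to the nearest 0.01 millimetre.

18.33 mm

From α = 2·arctan(w/2f) we get f = w / (2·tan(α/2)).
With w = 8.8 mm and α/2 = 13.5°, tan(α/2) ≈ 0.24008, so f ≈ 8.8 / 0.48016 ≈ 18.3273 mm.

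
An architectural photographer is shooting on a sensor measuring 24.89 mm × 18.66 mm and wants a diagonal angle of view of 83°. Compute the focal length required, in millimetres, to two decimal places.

Sensor diagonal = √(24.89² + 18.66²) = √967.7077 ≈ 31.1080 mm.
From α = 2·arctan(d/2f) we get f = d / (2·tan(α/2)).
With d = 31.1080 mm and α/2 = 41.5°, tan(α/2) ≈ 0.88473, so f ≈ 31.1080 / 1.76945 ≈ 17.5806 mm.

17.58 mm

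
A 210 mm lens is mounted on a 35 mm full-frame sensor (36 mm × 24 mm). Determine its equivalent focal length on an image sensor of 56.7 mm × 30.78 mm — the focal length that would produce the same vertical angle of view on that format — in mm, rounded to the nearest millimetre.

Equal angle of view means equal height/f ratio, so f₂ = f₁ · (height₂/height₁) = 210 × 30.78/24.
f₂ = 210 × 1.28250 ≈ 269.325 mm.

269 mm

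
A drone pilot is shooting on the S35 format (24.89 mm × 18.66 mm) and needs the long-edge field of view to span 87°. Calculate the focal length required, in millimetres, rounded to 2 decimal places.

13.11 mm

From α = 2·arctan(w/2f) we get f = w / (2·tan(α/2)).
With w = 24.89 mm and α/2 = 43.5°, tan(α/2) ≈ 0.94896, so f ≈ 24.89 / 1.89793 ≈ 13.1143 mm.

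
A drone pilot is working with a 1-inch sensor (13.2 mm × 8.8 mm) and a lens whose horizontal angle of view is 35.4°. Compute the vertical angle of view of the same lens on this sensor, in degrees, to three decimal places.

From the horizontal AOV: f = 13.2 / (2·tan(17.7°)) = 13.2 / 0.63828 ≈ 20.6805 mm.
Vertical AOV = 2·arctan(8.8 / (2 × 20.6805)) = 2·arctan(0.21276) ≈ 24.0224°.

24.022°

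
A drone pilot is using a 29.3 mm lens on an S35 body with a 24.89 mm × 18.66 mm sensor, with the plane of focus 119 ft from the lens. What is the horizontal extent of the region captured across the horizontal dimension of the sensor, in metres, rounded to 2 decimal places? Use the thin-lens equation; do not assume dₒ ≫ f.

30.79 m

dₒ: 119 ft × 304.8 mm/ft = 36271.20 mm.
Similar triangles through the lens centre give W/dₒ = w/dᵢ; with 1/f = 1/dₒ + 1/dᵢ this gives W = w·(dₒ − f)/f.
W = 24.89 mm × (36271.2 − 29.3) / 29.3 = 24.89 × 1236.9249 ≈ 30787.060 mm = 30.7871 m.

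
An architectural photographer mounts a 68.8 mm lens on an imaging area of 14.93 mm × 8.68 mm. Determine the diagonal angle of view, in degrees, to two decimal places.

Sensor diagonal = √(14.93² + 8.68²) = √298.2473 ≈ 17.2698 mm.
Angle of view α = 2·arctan(d/2f) with d = 17.2698 mm and f = 68.8 mm.
d/2f = 0.12551; arctan(0.12551) ≈ 7.1536°, so α ≈ 14.3073°.

14.31°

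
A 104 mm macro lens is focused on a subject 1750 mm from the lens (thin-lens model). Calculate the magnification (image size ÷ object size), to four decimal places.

0.0632×

Thin lens: 1/f = 1/dₒ + 1/dᵢ → 1/dᵢ = 1/104 − 1/1750 = 0.0090440 mm⁻¹, so dᵢ ≈ 110.5711 mm.
Magnification m = dᵢ/dₒ = 110.5711/1750 ≈ 0.06318.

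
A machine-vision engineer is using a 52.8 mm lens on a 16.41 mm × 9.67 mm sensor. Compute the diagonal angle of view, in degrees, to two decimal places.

Sensor diagonal = √(16.41² + 9.67²) = √362.7970 ≈ 19.0472 mm.
Angle of view α = 2·arctan(d/2f) with d = 19.0472 mm and f = 52.8 mm.
d/2f = 0.18037; arctan(0.18037) ≈ 10.2246°, so α ≈ 20.4492°.

20.45°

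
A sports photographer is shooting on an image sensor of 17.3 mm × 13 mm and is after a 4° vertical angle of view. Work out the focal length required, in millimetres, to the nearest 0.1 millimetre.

186.1 mm

From α = 2·arctan(h/2f) we get f = h / (2·tan(α/2)).
With h = 13 mm and α/2 = 2°, tan(α/2) ≈ 0.03492, so f ≈ 13 / 0.06984 ≈ 186.1356 mm.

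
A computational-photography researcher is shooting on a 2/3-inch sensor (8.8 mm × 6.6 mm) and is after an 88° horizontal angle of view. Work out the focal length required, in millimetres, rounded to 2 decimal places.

4.56 mm

From α = 2·arctan(w/2f) we get f = w / (2·tan(α/2)).
With w = 8.8 mm and α/2 = 44°, tan(α/2) ≈ 0.96569, so f ≈ 8.8 / 1.93138 ≈ 4.5563 mm.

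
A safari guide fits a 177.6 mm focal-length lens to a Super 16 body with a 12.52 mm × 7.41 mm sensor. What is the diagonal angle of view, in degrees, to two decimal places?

Sensor diagonal = √(12.52² + 7.41²) = √211.6585 ≈ 14.5485 mm.
Angle of view α = 2·arctan(d/2f) with d = 14.5485 mm and f = 177.6 mm.
d/2f = 0.04096; arctan(0.04096) ≈ 2.3454°, so α ≈ 4.6909°.

4.69°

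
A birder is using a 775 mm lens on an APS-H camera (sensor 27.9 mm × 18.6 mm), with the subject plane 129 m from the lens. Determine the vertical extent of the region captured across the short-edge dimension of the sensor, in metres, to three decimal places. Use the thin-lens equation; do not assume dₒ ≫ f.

dₒ: 129 m = 129000 mm.
Similar triangles through the lens centre give W/dₒ = h/dᵢ; with 1/f = 1/dₒ + 1/dᵢ this gives W = h·(dₒ − f)/f.
W = 18.6 mm × (129000 − 775) / 775 = 18.6 × 165.4516 ≈ 3077.400 mm = 3.0774 m.

3.077 m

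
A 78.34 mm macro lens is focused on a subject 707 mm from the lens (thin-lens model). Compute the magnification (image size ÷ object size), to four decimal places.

Thin lens: 1/f = 1/dₒ + 1/dᵢ → 1/dᵢ = 1/78.34 − 1/707 = 0.0113504 mm⁻¹, so dᵢ ≈ 88.1023 mm.
Magnification m = dᵢ/dₒ = 88.1023/707 ≈ 0.12461.

0.1246×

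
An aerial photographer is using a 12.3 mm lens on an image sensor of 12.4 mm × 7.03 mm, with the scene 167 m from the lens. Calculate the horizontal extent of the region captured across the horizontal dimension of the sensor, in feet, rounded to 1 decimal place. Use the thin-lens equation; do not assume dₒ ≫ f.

dₒ: 167 m = 167000 mm.
Similar triangles through the lens centre give W/dₒ = w/dᵢ; with 1/f = 1/dₒ + 1/dᵢ this gives W = w·(dₒ − f)/f.
W = 12.4 mm × (167000 − 12.3) / 12.3 = 12.4 × 13576.2358 ≈ 168345.324 mm = 168345.324/304.8 ft = 552.314 ft.

552.3 ft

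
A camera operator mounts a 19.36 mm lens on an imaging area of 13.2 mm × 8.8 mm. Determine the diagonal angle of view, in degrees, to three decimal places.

Sensor diagonal = √(13.2² + 8.8²) = √251.6800 ≈ 15.8644 mm.
Angle of view α = 2·arctan(d/2f) with d = 15.8644 mm and f = 19.36 mm.
d/2f = 0.40972; arctan(0.40972) ≈ 22.2800°, so α ≈ 44.5600°.

44.560°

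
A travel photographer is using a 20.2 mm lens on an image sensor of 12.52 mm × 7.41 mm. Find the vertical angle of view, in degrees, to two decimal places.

Angle of view α = 2·arctan(h/2f) with h = 7.41 mm and f = 20.2 mm.
h/2f = 0.18342; arctan(0.18342) ≈ 10.3934°, so α ≈ 20.7869°.

20.79°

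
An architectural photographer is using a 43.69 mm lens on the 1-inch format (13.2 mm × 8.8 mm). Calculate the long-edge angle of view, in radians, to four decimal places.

0.2999 rad

Angle of view α = 2·arctan(w/2f) with w = 13.2 mm and f = 43.69 mm.
w/2f = 0.15106; arctan(0.15106) ≈ 0.1499 rad, so α ≈ 0.2999 rad.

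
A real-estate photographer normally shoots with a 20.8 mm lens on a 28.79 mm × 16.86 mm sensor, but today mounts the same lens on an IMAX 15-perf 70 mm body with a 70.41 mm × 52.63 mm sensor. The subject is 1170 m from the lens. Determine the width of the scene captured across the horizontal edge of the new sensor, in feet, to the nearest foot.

12994 ft

The focal length stays 20.8 mm; the relevant sensor dimension is now w = 70.41 mm. Object distance dₒ = 1170 m = 1.17e+06 mm.
Thin-lens field width W = w·(dₒ − f)/f = 70.41 × (1.17e+06 − 20.8)/20.8 ≈ 3960492.090 mm = 3960492.090/304.8 ft = 12993.7 ft.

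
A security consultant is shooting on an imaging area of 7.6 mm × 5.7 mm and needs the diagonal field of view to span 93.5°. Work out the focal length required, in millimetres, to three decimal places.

Sensor diagonal = √(7.6² + 5.7²) = √90.2500 ≈ 9.5000 mm.
From α = 2·arctan(d/2f) we get f = d / (2·tan(α/2)).
With d = 9.5000 mm and α/2 = 46.75°, tan(α/2) ≈ 1.06303, so f ≈ 9.5000 / 2.12606 ≈ 4.4684 mm.

4.468 mm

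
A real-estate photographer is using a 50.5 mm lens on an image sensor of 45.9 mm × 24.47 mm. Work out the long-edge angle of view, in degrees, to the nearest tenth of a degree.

Angle of view α = 2·arctan(w/2f) with w = 45.9 mm and f = 50.5 mm.
w/2f = 0.45446; arctan(0.45446) ≈ 24.4397°, so α ≈ 48.8794°.

48.9°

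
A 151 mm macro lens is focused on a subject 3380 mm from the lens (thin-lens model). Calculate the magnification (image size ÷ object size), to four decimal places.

0.0468×

Thin lens: 1/f = 1/dₒ + 1/dᵢ → 1/dᵢ = 1/151 − 1/3380 = 0.0063267 mm⁻¹, so dᵢ ≈ 158.0613 mm.
Magnification m = dᵢ/dₒ = 158.0613/3380 ≈ 0.04676.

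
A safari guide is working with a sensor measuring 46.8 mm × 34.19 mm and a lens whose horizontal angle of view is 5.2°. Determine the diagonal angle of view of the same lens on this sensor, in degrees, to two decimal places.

6.44°

From the horizontal AOV: f = 46.8 / (2·tan(2.6°)) = 46.8 / 0.09082 ≈ 515.3080 mm.
Sensor diagonal = √(46.8² + 34.19²) = √3359.1961 ≈ 57.9586 mm.
Diagonal AOV = 2·arctan(57.9586 / (2 × 515.3080)) = 2·arctan(0.05624) ≈ 6.4375°.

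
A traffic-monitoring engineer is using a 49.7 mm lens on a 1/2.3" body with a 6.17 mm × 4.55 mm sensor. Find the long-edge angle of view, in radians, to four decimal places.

0.1240 rad

Angle of view α = 2·arctan(w/2f) with w = 6.17 mm and f = 49.7 mm.
w/2f = 0.06207; arctan(0.06207) ≈ 0.0620 rad, so α ≈ 0.1240 rad.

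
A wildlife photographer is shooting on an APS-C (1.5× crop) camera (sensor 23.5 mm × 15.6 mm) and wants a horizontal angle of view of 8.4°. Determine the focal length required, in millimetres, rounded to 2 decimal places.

160.00 mm

From α = 2·arctan(w/2f) we get f = w / (2·tan(α/2)).
With w = 23.5 mm and α/2 = 4.2°, tan(α/2) ≈ 0.07344, so f ≈ 23.5 / 0.14687 ≈ 160.0046 mm.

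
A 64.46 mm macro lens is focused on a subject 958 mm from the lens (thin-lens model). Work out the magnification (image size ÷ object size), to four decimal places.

0.0721×

Thin lens: 1/f = 1/dₒ + 1/dᵢ → 1/dᵢ = 1/64.46 − 1/958 = 0.0144697 mm⁻¹, so dᵢ ≈ 69.1101 mm.
Magnification m = dᵢ/dₒ = 69.1101/958 ≈ 0.07214.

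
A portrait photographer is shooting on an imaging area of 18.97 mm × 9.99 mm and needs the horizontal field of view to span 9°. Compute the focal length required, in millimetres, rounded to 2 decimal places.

120.52 mm

From α = 2·arctan(w/2f) we get f = w / (2·tan(α/2)).
With w = 18.97 mm and α/2 = 4.5°, tan(α/2) ≈ 0.07870, so f ≈ 18.97 / 0.15740 ≈ 120.5184 mm.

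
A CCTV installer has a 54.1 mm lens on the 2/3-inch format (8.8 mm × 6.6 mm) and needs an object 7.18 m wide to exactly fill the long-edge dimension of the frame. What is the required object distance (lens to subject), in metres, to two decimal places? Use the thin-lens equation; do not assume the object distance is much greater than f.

44.19 m

W: 7.18 m = 7180 mm.
Magnification m = w/W = dᵢ/dₒ; combined with 1/f = 1/dₒ + 1/dᵢ this gives dₒ = f·(1 + W/w).
dₒ = 54.1 mm × (1 + 7180/8.8) = 54.1 × 816.9091 ≈ 44194.782 mm = 44.1948 m.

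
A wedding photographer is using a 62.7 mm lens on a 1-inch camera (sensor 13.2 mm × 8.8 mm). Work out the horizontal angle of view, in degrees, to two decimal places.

Angle of view α = 2·arctan(w/2f) with w = 13.2 mm and f = 62.7 mm.
w/2f = 0.10526; arctan(0.10526) ≈ 6.0090°, so α ≈ 12.0180°.

12.02°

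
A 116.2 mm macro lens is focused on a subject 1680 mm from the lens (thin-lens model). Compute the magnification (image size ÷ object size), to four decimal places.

0.0743×

Thin lens: 1/f = 1/dₒ + 1/dᵢ → 1/dᵢ = 1/116.2 − 1/1680 = 0.0080106 mm⁻¹, so dᵢ ≈ 124.8344 mm.
Magnification m = dᵢ/dₒ = 124.8344/1680 ≈ 0.07431.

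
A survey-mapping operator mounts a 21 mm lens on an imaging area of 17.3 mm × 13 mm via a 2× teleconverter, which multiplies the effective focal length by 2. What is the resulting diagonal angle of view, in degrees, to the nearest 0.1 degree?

28.9°

Effective focal length f = 21 × 2 = 42 mm.
Sensor diagonal = √(17.3² + 13²) = √468.2900 ≈ 21.6400 mm.
α = 2·arctan(21.640 / (2 × 42)) = 2·arctan(0.25762) ≈ 28.8927°.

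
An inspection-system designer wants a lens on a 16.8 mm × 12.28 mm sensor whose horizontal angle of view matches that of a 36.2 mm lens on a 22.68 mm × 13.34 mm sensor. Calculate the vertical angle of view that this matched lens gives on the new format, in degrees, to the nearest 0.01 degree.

25.79°

Equal horizontal AOV ⇒ f₂ = f₁ · 16.8/22.68 = 36.2 × 0.74074 ≈ 26.8148 mm.
Vertical AOV on the new format = 2·arctan(12.28 / (2 × 26.8148)) = 2·arctan(0.22898) ≈ 25.7943°.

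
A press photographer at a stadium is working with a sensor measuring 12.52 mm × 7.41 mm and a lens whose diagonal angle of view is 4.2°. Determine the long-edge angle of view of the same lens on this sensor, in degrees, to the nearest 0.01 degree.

Sensor diagonal = √(12.52² + 7.41²) = √211.6585 ≈ 14.5485 mm.
From the diagonal AOV: f = 14.5485 / (2·tan(2.1°)) = 14.5485 / 0.07334 ≈ 198.3794 mm.
Long-edge AOV = 2·arctan(12.52 / (2 × 198.3794)) = 2·arctan(0.03156) ≈ 3.6148°.

3.61°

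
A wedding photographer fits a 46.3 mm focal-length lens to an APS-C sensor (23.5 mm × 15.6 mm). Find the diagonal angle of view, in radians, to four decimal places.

0.5914 rad

Sensor diagonal = √(23.5² + 15.6²) = √795.6100 ≈ 28.2066 mm.
Angle of view α = 2·arctan(d/2f) with d = 28.2066 mm and f = 46.3 mm.
d/2f = 0.30461; arctan(0.30461) ≈ 0.2957 rad, so α ≈ 0.5914 rad.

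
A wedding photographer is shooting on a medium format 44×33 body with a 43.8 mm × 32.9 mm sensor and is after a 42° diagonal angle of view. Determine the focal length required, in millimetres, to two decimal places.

71.35 mm

Sensor diagonal = √(43.8² + 32.9²) = √3000.8500 ≈ 54.7800 mm.
From α = 2·arctan(d/2f) we get f = d / (2·tan(α/2)).
With d = 54.7800 mm and α/2 = 21°, tan(α/2) ≈ 0.38386, so f ≈ 54.7800 / 0.76773 ≈ 71.3534 mm.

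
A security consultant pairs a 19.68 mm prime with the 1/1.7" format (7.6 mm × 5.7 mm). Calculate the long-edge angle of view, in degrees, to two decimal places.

Angle of view α = 2·arctan(w/2f) with w = 7.6 mm and f = 19.68 mm.
w/2f = 0.19309; arctan(0.19309) ≈ 10.9287°, so α ≈ 21.8574°.

21.86°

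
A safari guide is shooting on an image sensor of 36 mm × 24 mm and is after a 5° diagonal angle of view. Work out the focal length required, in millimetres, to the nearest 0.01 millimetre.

495.48 mm

Sensor diagonal = √(36² + 24²) = √1872.0000 ≈ 43.2666 mm.
From α = 2·arctan(d/2f) we get f = d / (2·tan(α/2)).
With d = 43.2666 mm and α/2 = 2.5°, tan(α/2) ≈ 0.04366, so f ≈ 43.2666 / 0.08732 ≈ 495.4842 mm.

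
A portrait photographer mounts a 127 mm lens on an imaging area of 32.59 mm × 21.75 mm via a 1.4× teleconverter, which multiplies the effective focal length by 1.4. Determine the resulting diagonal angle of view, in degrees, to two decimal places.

Effective focal length f = 127 × 1.4 = 177.8 mm.
Sensor diagonal = √(32.59² + 21.75²) = √1535.1706 ≈ 39.1813 mm.
α = 2·arctan(39.181 / (2 × 177.8)) = 2·arctan(0.11018) ≈ 12.5754°.

12.58°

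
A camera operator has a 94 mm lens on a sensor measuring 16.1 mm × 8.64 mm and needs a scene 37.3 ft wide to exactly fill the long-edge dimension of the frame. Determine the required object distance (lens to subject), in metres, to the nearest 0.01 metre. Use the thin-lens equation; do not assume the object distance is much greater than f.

66.47 m

W: 37.3 ft × 304.8 mm/ft = 11369.04 mm.
Magnification m = w/W = dᵢ/dₒ; combined with 1/f = 1/dₒ + 1/dᵢ this gives dₒ = f·(1 + W/w).
dₒ = 94 mm × (1 + 11369/16.1) = 94 × 707.1515 ≈ 66472.244 mm = 66.4722 m.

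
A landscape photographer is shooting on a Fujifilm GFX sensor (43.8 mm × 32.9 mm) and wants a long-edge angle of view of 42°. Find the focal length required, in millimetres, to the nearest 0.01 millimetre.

From α = 2·arctan(w/2f) we get f = w / (2·tan(α/2)).
With w = 43.8 mm and α/2 = 21°, tan(α/2) ≈ 0.38386, so f ≈ 43.8 / 0.76773 ≈ 57.0515 mm.

57.05 mm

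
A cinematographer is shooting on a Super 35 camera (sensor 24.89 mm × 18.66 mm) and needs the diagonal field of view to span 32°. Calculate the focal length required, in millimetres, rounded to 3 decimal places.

54.243 mm

Sensor diagonal = √(24.89² + 18.66²) = √967.7077 ≈ 31.1080 mm.
From α = 2·arctan(d/2f) we get f = d / (2·tan(α/2)).
With d = 31.1080 mm and α/2 = 16°, tan(α/2) ≈ 0.28675, so f ≈ 31.1080 / 0.57349 ≈ 54.2432 mm.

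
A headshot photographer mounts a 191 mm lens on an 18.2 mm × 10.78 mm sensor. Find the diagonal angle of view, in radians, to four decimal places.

0.1106 rad

Sensor diagonal = √(18.2² + 10.78²) = √447.4484 ≈ 21.1530 mm.
Angle of view α = 2·arctan(d/2f) with d = 21.1530 mm and f = 191 mm.
d/2f = 0.05537; arctan(0.05537) ≈ 0.0553 rad, so α ≈ 0.1106 rad.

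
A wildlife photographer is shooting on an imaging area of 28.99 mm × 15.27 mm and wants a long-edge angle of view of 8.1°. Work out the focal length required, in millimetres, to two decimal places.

From α = 2·arctan(w/2f) we get f = w / (2·tan(α/2)).
With w = 28.99 mm and α/2 = 4.05°, tan(α/2) ≈ 0.07080, so f ≈ 28.99 / 0.14161 ≈ 204.7207 mm.

204.72 mm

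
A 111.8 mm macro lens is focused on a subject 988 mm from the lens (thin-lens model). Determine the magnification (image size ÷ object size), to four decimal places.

0.1276×

Thin lens: 1/f = 1/dₒ + 1/dᵢ → 1/dᵢ = 1/111.8 − 1/988 = 0.0079324 mm⁻¹, so dᵢ ≈ 126.0653 mm.
Magnification m = dᵢ/dₒ = 126.0653/988 ≈ 0.12760.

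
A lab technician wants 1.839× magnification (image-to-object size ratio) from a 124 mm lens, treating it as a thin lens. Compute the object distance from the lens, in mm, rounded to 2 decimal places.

191.43 mm

With m = dᵢ/dₒ and 1/f = 1/dₒ + 1/dᵢ, substituting dᵢ = m·dₒ gives 1/f = (1 + 1/m)/dₒ, hence dₒ = f·(1 + 1/m).
dₒ = 124 × (1 + 1/1.839) = 124 × 1.54377 ≈ 191.428 mm.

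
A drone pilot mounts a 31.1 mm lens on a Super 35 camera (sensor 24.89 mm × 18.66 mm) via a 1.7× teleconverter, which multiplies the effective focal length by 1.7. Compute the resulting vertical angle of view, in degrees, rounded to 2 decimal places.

20.02°

Effective focal length f = 31.1 × 1.7 = 52.87 mm.
α = 2·arctan(18.66 / (2 × 52.87)) = 2·arctan(0.17647) ≈ 20.0160°.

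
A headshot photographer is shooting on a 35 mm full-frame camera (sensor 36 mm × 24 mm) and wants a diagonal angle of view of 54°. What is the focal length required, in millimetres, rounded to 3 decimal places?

42.458 mm

Sensor diagonal = √(36² + 24²) = √1872.0000 ≈ 43.2666 mm.
From α = 2·arctan(d/2f) we get f = d / (2·tan(α/2)).
With d = 43.2666 mm and α/2 = 27°, tan(α/2) ≈ 0.50953, so f ≈ 43.2666 / 1.01905 ≈ 42.4578 mm.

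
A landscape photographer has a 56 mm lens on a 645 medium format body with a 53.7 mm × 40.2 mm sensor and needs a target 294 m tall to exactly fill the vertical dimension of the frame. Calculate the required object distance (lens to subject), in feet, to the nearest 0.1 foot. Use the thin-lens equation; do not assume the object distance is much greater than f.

1343.9 ft

W: 294 m = 294000 mm.
Magnification m = h/W = dᵢ/dₒ; combined with 1/f = 1/dₒ + 1/dᵢ this gives dₒ = f·(1 + W/h).
dₒ = 56 mm × (1 + 294000/40.2) = 56 × 7314.4328 ≈ 409608.239 mm = 409608.239/304.8 ft = 1343.86 ft.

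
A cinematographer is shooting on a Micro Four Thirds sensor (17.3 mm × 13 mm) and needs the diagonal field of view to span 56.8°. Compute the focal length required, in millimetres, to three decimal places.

20.011 mm

Sensor diagonal = √(17.3² + 13²) = √468.2900 ≈ 21.6400 mm.
From α = 2·arctan(d/2f) we get f = d / (2·tan(α/2)).
With d = 21.6400 mm and α/2 = 28.4°, tan(α/2) ≈ 0.54070, so f ≈ 21.6400 / 1.08140 ≈ 20.0112 mm.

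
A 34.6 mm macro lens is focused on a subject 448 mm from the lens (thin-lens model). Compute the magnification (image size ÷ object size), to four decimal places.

Thin lens: 1/f = 1/dₒ + 1/dᵢ → 1/dᵢ = 1/34.6 − 1/448 = 0.0266696 mm⁻¹, so dᵢ ≈ 37.4959 mm.
Magnification m = dᵢ/dₒ = 37.4959/448 ≈ 0.08370.

0.0837×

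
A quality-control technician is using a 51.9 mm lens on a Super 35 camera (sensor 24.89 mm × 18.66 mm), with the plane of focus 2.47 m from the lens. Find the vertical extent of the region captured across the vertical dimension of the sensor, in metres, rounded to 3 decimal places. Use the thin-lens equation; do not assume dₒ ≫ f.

0.869 m

dₒ: 2.47 m = 2470 mm.
Similar triangles through the lens centre give W/dₒ = h/dᵢ; with 1/f = 1/dₒ + 1/dᵢ this gives W = h·(dₒ − f)/f.
W = 18.66 mm × (2470 − 51.9) / 51.9 = 18.66 × 46.5915 ≈ 869.398 mm = 0.869398 m.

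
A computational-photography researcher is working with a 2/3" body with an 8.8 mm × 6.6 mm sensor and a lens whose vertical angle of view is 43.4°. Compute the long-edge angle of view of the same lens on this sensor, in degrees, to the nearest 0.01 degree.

From the vertical AOV: f = 6.6 / (2·tan(21.7°)) = 6.6 / 0.79590 ≈ 8.2925 mm.
Long-edge AOV = 2·arctan(8.8 / (2 × 8.2925)) = 2·arctan(0.53060) ≈ 55.9006°.

55.90°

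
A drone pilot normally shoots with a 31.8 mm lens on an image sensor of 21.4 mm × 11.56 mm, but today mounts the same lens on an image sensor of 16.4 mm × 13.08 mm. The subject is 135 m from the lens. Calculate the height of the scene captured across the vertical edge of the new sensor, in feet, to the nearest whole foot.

182 ft

The focal length stays 31.8 mm; the relevant sensor dimension is now h = 13.08 mm. Object distance dₒ = 135 m = 135000 mm.
Thin-lens field height W = h·(dₒ − f)/f = 13.08 × (135000 − 31.8)/31.8 ≈ 55515.222 mm = 55515.222/304.8 ft = 182.137 ft.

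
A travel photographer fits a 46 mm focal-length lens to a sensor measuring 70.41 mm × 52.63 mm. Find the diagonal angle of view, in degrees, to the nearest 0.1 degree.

87.4°

Sensor diagonal = √(70.41² + 52.63²) = √7727.4850 ≈ 87.9061 mm.
Angle of view α = 2·arctan(d/2f) with d = 87.9061 mm and f = 46 mm.
d/2f = 0.95550; arctan(0.95550) ≈ 43.6964°, so α ≈ 87.3928°.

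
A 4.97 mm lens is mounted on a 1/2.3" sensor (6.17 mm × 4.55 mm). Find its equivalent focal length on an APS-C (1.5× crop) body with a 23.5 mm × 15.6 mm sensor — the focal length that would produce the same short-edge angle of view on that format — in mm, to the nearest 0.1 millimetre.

17.0 mm

Equal angle of view means equal height/f ratio, so f₂ = f₁ · (height₂/height₁) = 4.97 × 15.6/4.55.
f₂ = 4.97 × 3.42857 ≈ 17.040 mm.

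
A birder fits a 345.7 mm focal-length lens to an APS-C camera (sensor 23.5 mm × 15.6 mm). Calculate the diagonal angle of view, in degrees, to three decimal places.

4.672°

Sensor diagonal = √(23.5² + 15.6²) = √795.6100 ≈ 28.2066 mm.
Angle of view α = 2·arctan(d/2f) with d = 28.2066 mm and f = 345.7 mm.
d/2f = 0.04080; arctan(0.04080) ≈ 2.3362°, so α ≈ 4.6723°.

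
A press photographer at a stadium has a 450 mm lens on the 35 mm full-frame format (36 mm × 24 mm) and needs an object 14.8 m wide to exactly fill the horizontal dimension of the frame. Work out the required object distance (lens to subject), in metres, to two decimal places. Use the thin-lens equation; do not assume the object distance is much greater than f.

W: 14.8 m = 14800 mm.
Magnification m = w/W = dᵢ/dₒ; combined with 1/f = 1/dₒ + 1/dᵢ this gives dₒ = f·(1 + W/w).
dₒ = 450 mm × (1 + 14800/36) = 450 × 412.1111 ≈ 185450.000 mm = 185.45 m.

185.45 m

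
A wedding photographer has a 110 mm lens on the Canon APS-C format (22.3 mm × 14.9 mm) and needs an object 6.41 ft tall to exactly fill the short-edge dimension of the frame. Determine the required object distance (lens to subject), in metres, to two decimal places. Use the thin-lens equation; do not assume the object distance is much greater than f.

14.53 m

W: 6.41 ft × 304.8 mm/ft = 1953.77 mm.
Magnification m = h/W = dᵢ/dₒ; combined with 1/f = 1/dₒ + 1/dᵢ this gives dₒ = f·(1 + W/h).
dₒ = 110 mm × (1 + 1953.77/14.9) = 110 × 132.1254 ≈ 14533.790 mm = 14.5338 m.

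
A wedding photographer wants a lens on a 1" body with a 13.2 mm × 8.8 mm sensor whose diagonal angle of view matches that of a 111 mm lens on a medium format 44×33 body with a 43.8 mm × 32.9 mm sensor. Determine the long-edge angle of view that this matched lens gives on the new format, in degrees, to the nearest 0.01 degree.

23.20°

Sensor diagonal = √(43.8² + 32.9²) = √3000.8500 ≈ 54.7800 mm.
Sensor diagonal = √(13.2² + 8.8²) = √251.6800 ≈ 15.8644 mm.
Equal diagonal AOV ⇒ f₂ = f₁ · 15.8644/54.7800 = 111 × 0.28960 ≈ 32.1459 mm.
Long-edge AOV on the new format = 2·arctan(13.2 / (2 × 32.1459)) = 2·arctan(0.20531) ≈ 23.2048°.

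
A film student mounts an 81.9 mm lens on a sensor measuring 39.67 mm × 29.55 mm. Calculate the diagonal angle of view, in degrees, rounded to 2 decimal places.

Sensor diagonal = √(39.67² + 29.55²) = √2446.9114 ≈ 49.4663 mm.
Angle of view α = 2·arctan(d/2f) with d = 49.4663 mm and f = 81.9 mm.
d/2f = 0.30199; arctan(0.30199) ≈ 16.8039°, so α ≈ 33.6078°.

33.61°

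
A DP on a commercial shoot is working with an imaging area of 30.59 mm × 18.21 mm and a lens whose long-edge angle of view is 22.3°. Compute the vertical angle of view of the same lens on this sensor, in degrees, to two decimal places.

From the long-edge AOV: f = 30.59 / (2·tan(11.15°)) = 30.59 / 0.39420 ≈ 77.6008 mm.
Vertical AOV = 2·arctan(18.21 / (2 × 77.6008)) = 2·arctan(0.11733) ≈ 13.3840°.

13.38°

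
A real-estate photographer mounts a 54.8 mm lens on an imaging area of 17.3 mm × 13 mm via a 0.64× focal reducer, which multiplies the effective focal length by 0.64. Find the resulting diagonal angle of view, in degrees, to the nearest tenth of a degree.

34.3°

Effective focal length f = 54.8 × 0.64 = 35.072 mm.
Sensor diagonal = √(17.3² + 13²) = √468.2900 ≈ 21.6400 mm.
α = 2·arctan(21.640 / (2 × 35.072)) = 2·arctan(0.30851) ≈ 34.2909°.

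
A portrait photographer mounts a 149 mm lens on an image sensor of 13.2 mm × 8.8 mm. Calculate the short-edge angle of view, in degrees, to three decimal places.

Angle of view α = 2·arctan(h/2f) with h = 8.8 mm and f = 149 mm.
h/2f = 0.02953; arctan(0.02953) ≈ 1.6915°, so α ≈ 3.3829°.

3.383°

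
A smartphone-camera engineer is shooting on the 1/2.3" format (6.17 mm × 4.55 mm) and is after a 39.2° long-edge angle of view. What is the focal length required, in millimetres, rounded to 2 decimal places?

8.66 mm

From α = 2·arctan(w/2f) we get f = w / (2·tan(α/2)).
With w = 6.17 mm and α/2 = 19.6°, tan(α/2) ≈ 0.35608, so f ≈ 6.17 / 0.71217 ≈ 8.6637 mm.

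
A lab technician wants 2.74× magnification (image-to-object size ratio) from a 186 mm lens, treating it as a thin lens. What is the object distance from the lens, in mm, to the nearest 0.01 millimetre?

253.88 mm

With m = dᵢ/dₒ and 1/f = 1/dₒ + 1/dᵢ, substituting dᵢ = m·dₒ gives 1/f = (1 + 1/m)/dₒ, hence dₒ = f·(1 + 1/m).
dₒ = 186 × (1 + 1/2.74) = 186 × 1.36496 ≈ 253.883 mm.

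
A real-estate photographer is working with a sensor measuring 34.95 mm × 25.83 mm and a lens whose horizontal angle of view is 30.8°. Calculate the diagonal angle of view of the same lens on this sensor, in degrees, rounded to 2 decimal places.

37.81°

From the horizontal AOV: f = 34.95 / (2·tan(15.4°)) = 34.95 / 0.55089 ≈ 63.4426 mm.
Sensor diagonal = √(34.95² + 25.83²) = √1888.6914 ≈ 43.4591 mm.
Diagonal AOV = 2·arctan(43.4591 / (2 × 63.4426)) = 2·arctan(0.34251) ≈ 37.8134°.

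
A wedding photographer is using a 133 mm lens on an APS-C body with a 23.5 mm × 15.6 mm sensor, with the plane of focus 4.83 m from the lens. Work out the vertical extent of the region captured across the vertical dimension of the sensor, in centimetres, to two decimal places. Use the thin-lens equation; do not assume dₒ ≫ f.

55.09 cm

dₒ: 4.83 m = 4830 mm.
Similar triangles through the lens centre give W/dₒ = h/dᵢ; with 1/f = 1/dₒ + 1/dᵢ this gives W = h·(dₒ − f)/f.
W = 15.6 mm × (4830 − 133) / 133 = 15.6 × 35.3158 ≈ 550.926 mm = 55.0926 cm.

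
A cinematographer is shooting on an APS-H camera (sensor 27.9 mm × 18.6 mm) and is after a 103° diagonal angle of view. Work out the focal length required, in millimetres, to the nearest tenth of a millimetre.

13.3 mm

Sensor diagonal = √(27.9² + 18.6²) = √1124.3700 ≈ 33.5316 mm.
From α = 2·arctan(d/2f) we get f = d / (2·tan(α/2)).
With d = 33.5316 mm and α/2 = 51.5°, tan(α/2) ≈ 1.25717, so f ≈ 33.5316 / 2.51434 ≈ 13.3361 mm.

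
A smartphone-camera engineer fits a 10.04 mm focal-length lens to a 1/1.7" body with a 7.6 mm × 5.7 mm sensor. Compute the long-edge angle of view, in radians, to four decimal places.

0.7236 rad

Angle of view α = 2·arctan(w/2f) with w = 7.6 mm and f = 10.04 mm.
w/2f = 0.37849; arctan(0.37849) ≈ 0.3618 rad, so α ≈ 0.7236 rad.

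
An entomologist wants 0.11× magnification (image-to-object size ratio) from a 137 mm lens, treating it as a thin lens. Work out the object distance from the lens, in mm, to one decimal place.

With m = dᵢ/dₒ and 1/f = 1/dₒ + 1/dᵢ, substituting dᵢ = m·dₒ gives 1/f = (1 + 1/m)/dₒ, hence dₒ = f·(1 + 1/m).
dₒ = 137 × (1 + 1/0.11) = 137 × 10.09091 ≈ 1382.455 mm.

1382.5 mm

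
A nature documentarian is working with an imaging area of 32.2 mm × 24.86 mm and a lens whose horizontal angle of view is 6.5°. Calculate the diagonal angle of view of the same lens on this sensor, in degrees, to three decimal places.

8.207°

From the horizontal AOV: f = 32.2 / (2·tan(3.25°)) = 32.2 / 0.11357 ≈ 283.5300 mm.
Sensor diagonal = √(32.2² + 24.86²) = √1654.8596 ≈ 40.6800 mm.
Diagonal AOV = 2·arctan(40.6800 / (2 × 283.5300)) = 2·arctan(0.07174) ≈ 8.2066°.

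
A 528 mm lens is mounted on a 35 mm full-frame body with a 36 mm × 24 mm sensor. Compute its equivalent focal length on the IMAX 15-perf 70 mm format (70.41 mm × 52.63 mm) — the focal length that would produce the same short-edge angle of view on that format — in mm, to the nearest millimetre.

Equal angle of view means equal height/f ratio, so f₂ = f₁ · (height₂/height₁) = 528 × 52.63/24.
f₂ = 528 × 2.19292 ≈ 1157.860 mm.

1158 mm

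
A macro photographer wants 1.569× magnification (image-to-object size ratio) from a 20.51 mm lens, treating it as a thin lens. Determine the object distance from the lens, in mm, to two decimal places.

With m = dᵢ/dₒ and 1/f = 1/dₒ + 1/dᵢ, substituting dᵢ = m·dₒ gives 1/f = (1 + 1/m)/dₒ, hence dₒ = f·(1 + 1/m).
dₒ = 20.51 × (1 + 1/1.569) = 20.51 × 1.63735 ≈ 33.582 mm.

33.58 mm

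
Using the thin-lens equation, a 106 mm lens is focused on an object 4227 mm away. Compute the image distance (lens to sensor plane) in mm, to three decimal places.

108.727 mm

1/dᵢ = 1/f − 1/dₒ = 1/106 − 1/4227 = 0.0091974 mm⁻¹.
dᵢ = 1/0.0091974 ≈ 108.7265 mm.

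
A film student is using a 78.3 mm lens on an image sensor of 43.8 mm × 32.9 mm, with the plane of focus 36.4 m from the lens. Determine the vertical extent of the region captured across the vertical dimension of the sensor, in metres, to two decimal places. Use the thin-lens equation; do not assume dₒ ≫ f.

dₒ: 36.4 m = 36400 mm.
Similar triangles through the lens centre give W/dₒ = h/dᵢ; with 1/f = 1/dₒ + 1/dᵢ this gives W = h·(dₒ − f)/f.
W = 32.9 mm × (36400 − 78.3) / 78.3 = 32.9 × 463.8787 ≈ 15261.608 mm = 15.2616 m.

15.26 m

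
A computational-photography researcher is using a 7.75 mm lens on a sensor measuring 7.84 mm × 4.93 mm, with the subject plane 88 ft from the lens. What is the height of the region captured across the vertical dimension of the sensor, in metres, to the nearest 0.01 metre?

dₒ: 88 ft × 304.8 mm/ft = 26822.40 mm.
Similar triangles through the lens centre give W/dₒ = h/dᵢ; with 1/f = 1/dₒ + 1/dᵢ this gives W = h·(dₒ − f)/f.
W = 4.93 mm × (26822.4 − 7.75) / 7.75 = 4.93 × 3459.9547 ≈ 17057.577 mm = 17.0576 m.

17.06 m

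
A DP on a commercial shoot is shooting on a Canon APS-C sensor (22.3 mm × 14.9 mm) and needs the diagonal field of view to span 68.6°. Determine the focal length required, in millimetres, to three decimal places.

Sensor diagonal = √(22.3² + 14.9²) = √719.3000 ≈ 26.8198 mm.
From α = 2·arctan(d/2f) we get f = d / (2·tan(α/2)).
With d = 26.8198 mm and α/2 = 34.3°, tan(α/2) ≈ 0.68215, so f ≈ 26.8198 / 1.36431 ≈ 19.6582 mm.

19.658 mm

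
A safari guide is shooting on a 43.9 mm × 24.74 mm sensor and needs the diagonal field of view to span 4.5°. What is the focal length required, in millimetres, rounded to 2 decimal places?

Sensor diagonal = √(43.9² + 24.74²) = √2539.2776 ≈ 50.3912 mm.
From α = 2·arctan(d/2f) we get f = d / (2·tan(α/2)).
With d = 50.3912 mm and α/2 = 2.25°, tan(α/2) ≈ 0.03929, so f ≈ 50.3912 / 0.07858 ≈ 641.2714 mm.

641.27 mm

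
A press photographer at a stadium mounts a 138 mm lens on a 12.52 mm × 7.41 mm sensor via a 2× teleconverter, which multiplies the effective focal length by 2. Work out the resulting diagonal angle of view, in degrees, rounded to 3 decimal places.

3.019°

Effective focal length f = 138 × 2 = 276 mm.
Sensor diagonal = √(12.52² + 7.41²) = √211.6585 ≈ 14.5485 mm.
α = 2·arctan(14.548 / (2 × 276)) = 2·arctan(0.02636) ≈ 3.0195°.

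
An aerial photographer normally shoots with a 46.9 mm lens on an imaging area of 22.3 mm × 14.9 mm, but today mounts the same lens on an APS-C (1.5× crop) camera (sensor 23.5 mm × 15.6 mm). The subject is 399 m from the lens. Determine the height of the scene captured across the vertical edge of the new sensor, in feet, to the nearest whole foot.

The focal length stays 46.9 mm; the relevant sensor dimension is now h = 15.6 mm. Object distance dₒ = 399 m = 399000 mm.
Thin-lens field height W = h·(dₒ − f)/f = 15.6 × (399000 − 46.9)/46.9 ≈ 132700.818 mm = 132700.818/304.8 ft = 435.37 ft.

435 ft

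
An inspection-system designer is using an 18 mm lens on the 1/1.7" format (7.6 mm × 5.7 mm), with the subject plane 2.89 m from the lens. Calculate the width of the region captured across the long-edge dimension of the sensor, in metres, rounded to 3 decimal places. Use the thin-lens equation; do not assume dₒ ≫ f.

dₒ: 2.89 m = 2890 mm.
Similar triangles through the lens centre give W/dₒ = w/dᵢ; with 1/f = 1/dₒ + 1/dᵢ this gives W = w·(dₒ − f)/f.
W = 7.6 mm × (2890 − 18) / 18 = 7.6 × 159.5556 ≈ 1212.622 mm = 1.21262 m.

1.213 m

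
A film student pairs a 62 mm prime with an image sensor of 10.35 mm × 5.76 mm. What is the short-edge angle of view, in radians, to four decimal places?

Angle of view α = 2·arctan(h/2f) with h = 5.76 mm and f = 62 mm.
h/2f = 0.04645; arctan(0.04645) ≈ 0.0464 rad, so α ≈ 0.0928 rad.

0.0928 rad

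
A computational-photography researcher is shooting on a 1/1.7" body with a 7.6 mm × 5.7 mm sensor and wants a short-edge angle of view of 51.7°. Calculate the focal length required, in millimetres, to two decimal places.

From α = 2·arctan(h/2f) we get f = h / (2·tan(α/2)).
With h = 5.7 mm and α/2 = 25.85°, tan(α/2) ≈ 0.48450, so f ≈ 5.7 / 0.96899 ≈ 5.8824 mm.

5.88 mm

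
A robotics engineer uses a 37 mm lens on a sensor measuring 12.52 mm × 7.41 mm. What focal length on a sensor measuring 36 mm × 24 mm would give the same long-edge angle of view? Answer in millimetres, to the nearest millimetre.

Equal angle of view means equal width/f ratio, so f₂ = f₁ · (width₂/width₁) = 37 × 36/12.52.
f₂ = 37 × 2.87540 ≈ 106.390 mm.

106 mm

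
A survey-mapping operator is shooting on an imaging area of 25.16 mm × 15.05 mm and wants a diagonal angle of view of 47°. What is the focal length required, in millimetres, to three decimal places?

Sensor diagonal = √(25.16² + 15.05²) = √859.5281 ≈ 29.3177 mm.
From α = 2·arctan(d/2f) we get f = d / (2·tan(α/2)).
With d = 29.3177 mm and α/2 = 23.5°, tan(α/2) ≈ 0.43481, so f ≈ 29.3177 / 0.86962 ≈ 33.7131 mm.

33.713 mm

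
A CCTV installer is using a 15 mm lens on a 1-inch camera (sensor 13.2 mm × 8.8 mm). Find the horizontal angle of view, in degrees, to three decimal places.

47.499°

Angle of view α = 2·arctan(w/2f) with w = 13.2 mm and f = 15 mm.
w/2f = 0.44000; arctan(0.44000) ≈ 23.7495°, so α ≈ 47.4990°.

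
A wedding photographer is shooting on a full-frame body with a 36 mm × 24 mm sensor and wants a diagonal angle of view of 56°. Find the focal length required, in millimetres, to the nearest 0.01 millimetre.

40.69 mm

Sensor diagonal = √(36² + 24²) = √1872.0000 ≈ 43.2666 mm.
From α = 2·arctan(d/2f) we get f = d / (2·tan(α/2)).
With d = 43.2666 mm and α/2 = 28°, tan(α/2) ≈ 0.53171, so f ≈ 43.2666 / 1.06342 ≈ 40.6863 mm.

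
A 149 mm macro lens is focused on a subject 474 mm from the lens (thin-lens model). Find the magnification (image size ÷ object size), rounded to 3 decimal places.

Thin lens: 1/f = 1/dₒ + 1/dᵢ → 1/dᵢ = 1/149 − 1/474 = 0.0046017 mm⁻¹, so dᵢ ≈ 217.3108 mm.
Magnification m = dᵢ/dₒ = 217.3108/474 ≈ 0.45846.

0.458×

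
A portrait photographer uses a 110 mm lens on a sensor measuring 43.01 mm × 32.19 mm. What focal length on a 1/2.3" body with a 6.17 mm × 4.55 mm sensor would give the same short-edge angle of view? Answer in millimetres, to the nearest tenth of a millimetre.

15.5 mm

Equal angle of view means equal height/f ratio, so f₂ = f₁ · (height₂/height₁) = 110 × 4.55/32.19.
f₂ = 110 × 0.14135 ≈ 15.548 mm.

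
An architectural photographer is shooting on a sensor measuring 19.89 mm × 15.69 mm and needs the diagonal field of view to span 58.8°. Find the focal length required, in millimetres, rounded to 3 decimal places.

22.480 mm

Sensor diagonal = √(19.89² + 15.69²) = √641.7882 ≈ 25.3335 mm.
From α = 2·arctan(d/2f) we get f = d / (2·tan(α/2)).
With d = 25.3335 mm and α/2 = 29.4°, tan(α/2) ≈ 0.56347, so f ≈ 25.3335 / 1.12694 ≈ 22.4799 mm.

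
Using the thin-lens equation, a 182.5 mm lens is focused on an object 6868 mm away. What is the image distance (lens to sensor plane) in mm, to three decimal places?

1/dᵢ = 1/f − 1/dₒ = 1/182.5 − 1/6868 = 0.0053338 mm⁻¹.
dᵢ = 1/0.0053338 ≈ 187.4819 mm.

187.482 mm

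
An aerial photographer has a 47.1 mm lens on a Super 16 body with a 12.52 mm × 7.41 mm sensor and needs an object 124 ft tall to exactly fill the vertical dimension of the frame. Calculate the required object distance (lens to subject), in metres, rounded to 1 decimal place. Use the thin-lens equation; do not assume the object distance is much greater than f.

W: 124 ft × 304.8 mm/ft = 37795.20 mm.
Magnification m = h/W = dᵢ/dₒ; combined with 1/f = 1/dₒ + 1/dᵢ this gives dₒ = f·(1 + W/h).
dₒ = 47.1 mm × (1 + 37795.2/7.41) = 47.1 × 5101.5666 ≈ 240283.789 mm = 240.284 m.

240.3 m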